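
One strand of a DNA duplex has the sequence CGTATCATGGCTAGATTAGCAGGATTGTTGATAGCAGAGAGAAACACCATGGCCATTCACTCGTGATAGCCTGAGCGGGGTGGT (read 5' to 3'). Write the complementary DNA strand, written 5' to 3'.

5'-ACCACCCCGCTCAGGCTATCACGAGTGAATGGCCATGGTGTTTCTCTCTGCTATCAACAATCCTGCTAATCTAGCCATGATACG-3'

Pairing A↔T and G↔C gives GCATAGTACCGATCTAATCGTCCTAACAACTATCGTCTCTCTTTGTGGTACCGGTAAGTGAGCACTATCGGACTCGCCCCACCA, running 3'→5'. Reverse for the 5'→3' convention.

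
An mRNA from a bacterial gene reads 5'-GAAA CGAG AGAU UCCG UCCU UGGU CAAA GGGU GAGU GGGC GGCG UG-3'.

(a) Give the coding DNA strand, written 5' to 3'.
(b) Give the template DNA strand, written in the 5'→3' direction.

(a) The coding strand matches the mRNA with U→T.
(b) The template strand is the reverse complement of the coding strand.

(a) 5′-GAAACGAGAGATTCCGTCCTTGGTCAAAGGGTGAGTGGGCGGCGTG-3′
(b) 5'-CACGCCGCCCACTCACCCTTTGACCAAGGACGGAATCTCTCGTTTC-3'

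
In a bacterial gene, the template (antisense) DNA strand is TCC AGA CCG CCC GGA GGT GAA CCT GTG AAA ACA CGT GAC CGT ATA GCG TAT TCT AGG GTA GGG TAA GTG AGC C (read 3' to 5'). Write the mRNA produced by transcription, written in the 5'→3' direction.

5′-AGGUCUGGCGGGCCUCCACUUGGACACUUUUGUGCACUGGCAUAUCGCAUAAGAUCCCAUCCCAUUCACUCGG-3′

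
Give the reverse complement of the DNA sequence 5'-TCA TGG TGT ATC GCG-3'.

5′-CGCGATACACCATGA-3′

Complement each base (A↔T, G↔C): AGTACCACATAGCGC. Then reverse.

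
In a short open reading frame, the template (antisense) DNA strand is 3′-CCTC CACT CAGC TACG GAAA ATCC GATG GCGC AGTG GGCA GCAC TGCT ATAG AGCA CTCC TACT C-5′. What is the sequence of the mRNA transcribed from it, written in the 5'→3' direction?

Reading the template 3'→5' as shown, RNA polymerase pairs each base (A→U, T→A, G↔C) to build mRNA 5'→3' directly.

5'-GGAGGUGAGUCGAUGCCUUUUAGGCUACCGCGUCACCCGUCGUGACGAUAUCUCGUGAGGAUGAG-3'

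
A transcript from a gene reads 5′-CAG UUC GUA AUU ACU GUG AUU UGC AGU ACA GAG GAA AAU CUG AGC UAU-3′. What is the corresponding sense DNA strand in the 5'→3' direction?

The coding DNA strand has the same 5'→3' sequence as the mRNA with U replaced by T.

5'-CAGTTCGTAATTACTGTGATTTGCAGTACAGAGGAAAATCTGAGCTAT-3'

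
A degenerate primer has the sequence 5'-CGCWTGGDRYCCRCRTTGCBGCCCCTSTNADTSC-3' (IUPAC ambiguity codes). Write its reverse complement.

Standard pairs A↔T, G↔C; ambiguity codes pair R↔Y, W↔W, S↔S, B↔V, D↔H, N↔N. Complement (GCGWACCHYRGGYGYAACGVCGGGGASANTHASG), then reverse for 5'→3'.

5'-GSAHTNASAGGGGCVGCAAYGYGGRYHCCAWGCG-3'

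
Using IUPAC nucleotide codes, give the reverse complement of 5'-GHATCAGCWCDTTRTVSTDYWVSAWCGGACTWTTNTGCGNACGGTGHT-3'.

5'-ADCACCGTNCGCANAAWAGTCCGWTSBWRHASBAYAAHGWGCTGATDC-3'

Standard pairs A↔T, G↔C; ambiguity codes pair R↔Y, W↔W, S↔S, D↔H, V↔B, N↔N. Complement (CDTAGTCGWGHAAYABSAHRWBSTWGCCTGAWAANACGCNTGCCACDA), then reverse for 5'→3'.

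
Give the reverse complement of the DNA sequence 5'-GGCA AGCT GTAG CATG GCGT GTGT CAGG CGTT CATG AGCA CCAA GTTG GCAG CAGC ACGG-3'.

Complement each base (A↔T, G↔C): CCGTTCGACATCGTACCGCACACAGTCCGCAAGTACTCGTGGTTCAACCGTCGTCGTGCC. Then reverse.

5'-CCGTGCTGCTGCCAACTTGGTGCTCATGAACGCCTGACACACGCCATGCTACAGCTTGCC-3'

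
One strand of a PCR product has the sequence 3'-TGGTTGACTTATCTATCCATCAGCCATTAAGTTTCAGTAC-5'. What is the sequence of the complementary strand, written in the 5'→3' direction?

The strand is given 3'→5', so its complement runs 5'→3' in the same left-to-right order: pair each base A↔T, G↔C.

5'-ACCAACTGAATAGATAGGTAGTCGGTAATTCAAAGTCATG-3'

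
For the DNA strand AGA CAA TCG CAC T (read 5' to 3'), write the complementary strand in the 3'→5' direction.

3'-TCTGTTAGCGTGA-5'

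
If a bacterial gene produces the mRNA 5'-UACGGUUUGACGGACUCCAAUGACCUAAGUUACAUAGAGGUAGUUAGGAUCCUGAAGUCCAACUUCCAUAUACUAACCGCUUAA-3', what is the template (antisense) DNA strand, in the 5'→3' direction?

5'-TTAAGCGGTTAGTATATGGAAGTTGGACTTCAGGATCCTAACTACCTCTATGTAACTTAGGTCATTGGAGTCCGTCAAACCGTA-3'

Replace U with T to get the coding DNA strand: TACGGTTTGACGGACTCCAATGACCTAAGTTACATAGAGGTAGTTAGGATCCTGAAGTCCAACTTCCATATACTAACCGCTTAA. The template strand is its reverse complement (complement ATGCCAAACTGCCTGAGGTTACTGGATTCAATGTATCTCCATCAATCCTAGGACTTCAGGTTGAAGGTATATGATTGGCGAATT, then reverse).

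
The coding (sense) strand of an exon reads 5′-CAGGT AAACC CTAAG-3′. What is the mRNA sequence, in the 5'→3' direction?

The mRNA is synthesized from the template strand, so it matches the coding strand with T replaced by U.

5'-CAGGUAAACCCUAAG-3'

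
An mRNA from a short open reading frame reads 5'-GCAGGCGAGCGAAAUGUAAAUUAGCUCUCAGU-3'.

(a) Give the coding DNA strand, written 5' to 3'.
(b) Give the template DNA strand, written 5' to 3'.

(a) The coding strand matches the mRNA with U→T.
(b) The template strand is the reverse complement of the coding strand.

(a) 5'-GCAGGCGAGCGAAATGTAAATTAGCTCTCAGT-3'
(b) 5'-ACTGAGAGCTAATTTACATTTCGCTCGCCTGC-3'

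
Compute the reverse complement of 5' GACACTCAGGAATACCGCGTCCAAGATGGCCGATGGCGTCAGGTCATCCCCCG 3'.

5'-CGGGGGATGACCTGACGCCATCGGCCATCTTGGACGCGGTATTCCTGAGTGTC-3'

Complement each base (A↔T, G↔C): CTGTGAGTCCTTATGGCGCAGGTTCTACCGGCTACCGCAGTCCAGTAGGGGGC. Then reverse.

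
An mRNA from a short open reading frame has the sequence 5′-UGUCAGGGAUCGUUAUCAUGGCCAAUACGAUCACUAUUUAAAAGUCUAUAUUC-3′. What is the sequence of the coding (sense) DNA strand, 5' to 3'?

5'-TGTCAGGGATCGTTATCATGGCCAATACGATCACTATTTAAAAGTCTATATTC-3'

The coding DNA strand has the same 5'→3' sequence as the mRNA with U replaced by T.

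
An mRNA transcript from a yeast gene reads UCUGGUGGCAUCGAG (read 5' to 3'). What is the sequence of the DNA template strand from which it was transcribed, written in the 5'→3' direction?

Replace U with T to get the coding DNA strand: TCTGGTGGCATCGAG. The template strand is its reverse complement (complement AGACCACCGTAGCTC, then reverse).

5'-CTCGATGCCACCAGA-3'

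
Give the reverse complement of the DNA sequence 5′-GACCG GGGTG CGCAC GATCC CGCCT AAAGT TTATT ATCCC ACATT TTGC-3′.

5'-GCAAAATGTGGGATAATAAACTTTAGGCGGGATCGTGCGCACCCCGGTC-3'

Complement each base (A↔T, G↔C): CTGGCCCCACGCGTGCTAGGGCGGATTTCAAATAATAGGGTGTAAAACG. Then reverse.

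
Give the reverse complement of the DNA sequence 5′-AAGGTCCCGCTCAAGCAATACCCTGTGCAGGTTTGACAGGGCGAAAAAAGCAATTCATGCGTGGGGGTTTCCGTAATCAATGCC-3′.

Reading the sequence 3'→5' and pairing each base (A↔T, G↔C) gives the reverse complement directly.

5'-GGCATTGATTACGGAAACCCCCACGCATGAATTGCTTTTTTCGCCCTGTCAAACCTGCACAGGGTATTGCTTGAGCGGGACCTT-3'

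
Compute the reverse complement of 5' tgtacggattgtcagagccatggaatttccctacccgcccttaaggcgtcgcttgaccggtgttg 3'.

5'-CAACACCGGTCAAGCGACGCCTTAAGGGCGGGTAGGGAAATTCCATGGCTCTGACAATCCGTACA-3'

Reading the sequence 3'→5' and pairing each base (A↔T, G↔C) gives the reverse complement directly.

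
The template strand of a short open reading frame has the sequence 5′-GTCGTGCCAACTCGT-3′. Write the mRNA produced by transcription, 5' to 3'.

5'-ACGAGUUGGCACGAC-3'

RNA polymerase reads the template 3'→5' and synthesizes mRNA 5'→3' by base-pairing (A→U, T→A, G↔C). The complement of the template is CAGCACGGTTGAGCA; antiparallel, so 5'→3' the coding strand is ACGAGTTGGCACGAC. Replace T with U for the mRNA.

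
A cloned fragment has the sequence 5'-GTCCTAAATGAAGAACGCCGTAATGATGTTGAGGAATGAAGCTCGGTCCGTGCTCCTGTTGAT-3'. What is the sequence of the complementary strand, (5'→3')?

5'-ATCAACAGGAGCACGGACCGAGCTTCATTCCTCAACATCATTACGGCGTTCTTCATTTAGGAC-3'

The complement of GTCCTAAATGAAGAACGCCGTAATGATGTTGAGGAATGAAGCTCGGTCCGTGCTCCTGTTGAT is CAGGATTTACTTCTTGCGGCATTACTACAACTCCTTACTTCGAGCCAGGCACGAGGACAACTA (A↔T, G↔C). DNA strands are antiparallel, so the complementary strand runs 3'→5'; reversing gives the 5'→3' form.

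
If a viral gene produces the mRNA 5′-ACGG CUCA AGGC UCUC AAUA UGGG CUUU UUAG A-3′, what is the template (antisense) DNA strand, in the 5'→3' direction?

Replace U with T to get the coding DNA strand: ACGGCTCAAGGCTCTCAATATGGGCTTTTTAGA. The template strand is its reverse complement (complement TGCCGAGTTCCGAGAGTTATACCCGAAAAATCT, then reverse).

5′-TCTAAAAAGCCCATATTGAGAGCCTTGAGCCGT-3′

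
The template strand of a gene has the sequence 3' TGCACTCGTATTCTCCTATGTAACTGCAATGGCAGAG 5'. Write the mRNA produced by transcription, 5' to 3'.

Reading the template 3'→5' as shown, RNA polymerase pairs each base (A→U, T→A, G↔C) to build mRNA 5'→3' directly.

5′-ACGUGAGCAUAAGAGGAUACAUUGACGUUACCGUCUC-3′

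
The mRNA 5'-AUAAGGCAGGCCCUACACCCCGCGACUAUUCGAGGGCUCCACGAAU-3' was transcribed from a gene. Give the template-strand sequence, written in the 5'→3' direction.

5'-ATTCGTGGAGCCCTCGAATAGTCGCGGGGTGTAGGGCCTGCCTTAT-3'

Replace U with T to get the coding DNA strand: ATAAGGCAGGCCCTACACCCCGCGACTATTCGAGGGCTCCACGAAT. The template strand is its reverse complement (complement TATTCCGTCCGGGATGTGGGGCGCTGATAAGCTCCCGAGGTGCTTA, then reverse).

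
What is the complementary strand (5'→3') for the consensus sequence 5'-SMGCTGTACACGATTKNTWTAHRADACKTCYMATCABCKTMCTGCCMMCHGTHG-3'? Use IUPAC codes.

5'-CDACDGKKGGCAGKAMGVTGATKRGAMGTHTYDTAWANMAATCGTGTACAGCKS-3'

Standard pairs A↔T, G↔C; ambiguity codes pair R↔Y, M↔K, W↔W, S↔S, B↔V, D↔H, N↔N. Complement (SKCGACATGTGCTAAMNAWATDYTHTGMAGRKTAGTVGMAKGACGGKKGDCADC), then reverse for 5'→3'.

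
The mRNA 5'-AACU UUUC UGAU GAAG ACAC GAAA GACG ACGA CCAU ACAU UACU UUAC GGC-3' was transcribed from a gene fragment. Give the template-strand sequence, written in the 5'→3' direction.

Replace U with T to get the coding DNA strand: AACTTTTCTGATGAAGACACGAAAGACGACGACCATACATTACTTTACGGC. The template strand is its reverse complement (complement TTGAAAAGACTACTTCTGTGCTTTCTGCTGCTGGTATGTAATGAAATGCCG, then reverse).

5′-GCCGTAAAGTAATGTATGGTCGTCGTCTTTCGTGTCTTCATCAGAAAAGTT-3′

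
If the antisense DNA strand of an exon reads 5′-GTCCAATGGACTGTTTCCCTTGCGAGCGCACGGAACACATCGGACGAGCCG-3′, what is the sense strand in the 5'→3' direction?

The coding strand is complementary and antiparallel to the template: take the complement (A↔T, G↔C) and reverse.

5'-CGGCTCGTCCGATGTGTTCCGTGCGCTCGCAAGGGAAACAGTCCATTGGAC-3'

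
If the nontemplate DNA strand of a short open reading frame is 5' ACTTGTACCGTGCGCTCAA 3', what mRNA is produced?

5'-ACUUGUACCGUGCGCUCAA-3'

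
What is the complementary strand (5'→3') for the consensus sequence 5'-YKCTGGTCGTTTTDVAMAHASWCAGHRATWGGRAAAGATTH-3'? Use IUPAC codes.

5'-DAATCTTTYCCWATYDCTGWSTDTKTBHAAAACGACCAGMR-3'

Standard pairs A↔T, G↔C; ambiguity codes pair R↔Y, M↔K, W↔W, S↔S, D↔H, V↔B. Complement (RMGACCAGCAAAAHBTKTDTSWGTCDYTAWCCYTTTCTAAD), then reverse for 5'→3'.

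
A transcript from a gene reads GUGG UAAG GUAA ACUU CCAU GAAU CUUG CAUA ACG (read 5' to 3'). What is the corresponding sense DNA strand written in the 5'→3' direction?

5'-GTGGTAAGGTAAACTTCCATGAATCTTGCATAACG-3'

The coding DNA strand has the same 5'→3' sequence as the mRNA with U replaced by T.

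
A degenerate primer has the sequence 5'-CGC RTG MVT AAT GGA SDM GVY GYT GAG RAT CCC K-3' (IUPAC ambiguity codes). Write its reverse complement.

5′-MGGGATYCTCARCRBCKHSTCCATTABKCAYGCG-3′

Standard pairs A↔T, G↔C; ambiguity codes pair R↔Y, M↔K, S↔S, D↔H, V↔B. Complement (GCGYACKBATTACCTSHKCBRCRACTCYTAGGGM), then reverse for 5'→3'.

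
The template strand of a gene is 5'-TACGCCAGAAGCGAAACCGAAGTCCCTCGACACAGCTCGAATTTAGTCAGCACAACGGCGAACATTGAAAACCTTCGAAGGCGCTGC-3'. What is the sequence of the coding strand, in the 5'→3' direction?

5'-GCAGCGCCTTCGAAGGTTTTCAATGTTCGCCGTTGTGCTGACTAAATTCGAGCTGTGTCGAGGGACTTCGGTTTCGCTTCTGGCGTA-3'

The coding strand is complementary and antiparallel to the template: take the complement (A↔T, G↔C) and reverse.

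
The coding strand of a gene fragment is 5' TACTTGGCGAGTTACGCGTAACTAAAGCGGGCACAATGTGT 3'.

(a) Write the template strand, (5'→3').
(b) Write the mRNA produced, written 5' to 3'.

(a) 5'-ACACATTGTGCCCGCTTTAGTTACGCGTAACTCGCCAAGTA-3'
(b) 5'-UACUUGGCGAGUUACGCGUAACUAAAGCGGGCACAAUGUGU-3'

(a) The template strand is the reverse complement of the coding strand: complement ATGAACCGCTCAATGCGCATTGATTTCGCCCGTGTTACACA, then reverse.
(b) mRNA matches the coding strand with T→U.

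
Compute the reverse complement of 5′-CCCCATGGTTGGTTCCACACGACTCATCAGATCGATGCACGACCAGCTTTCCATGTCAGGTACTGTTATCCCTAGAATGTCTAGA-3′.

5'-TCTAGACATTCTAGGGATAACAGTACCTGACATGGAAAGCTGGTCGTGCATCGATCTGATGAGTCGTGTGGAACCAACCATGGGG-3'

Complement each base (A↔T, G↔C): GGGGTACCAACCAAGGTGTGCTGAGTAGTCTAGCTACGTGCTGGTCGAAAGGTACAGTCCATGACAATAGGGATCTTACAGATCT. Then reverse.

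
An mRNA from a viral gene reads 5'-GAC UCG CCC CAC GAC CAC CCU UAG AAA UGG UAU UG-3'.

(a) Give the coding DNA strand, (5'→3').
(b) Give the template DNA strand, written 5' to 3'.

(a) 5'-GACTCGCCCCACGACCACCCTTAGAAATGGTATTG-3'
(b) 5'-CAATACCATTTCTAAGGGTGGTCGTGGGGCGAGTC-3'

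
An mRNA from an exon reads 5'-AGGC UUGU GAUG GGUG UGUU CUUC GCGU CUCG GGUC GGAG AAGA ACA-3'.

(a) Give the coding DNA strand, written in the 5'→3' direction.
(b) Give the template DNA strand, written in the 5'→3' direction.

(a) 5'-AGGCTTGTGATGGGTGTGTTCTTCGCGTCTCGGGTCGGAGAAGAACA-3'
(b) 5'-TGTTCTTCTCCGACCCGAGACGCGAAGAACACACCCATCACAAGCCT-3'

(a) The coding strand matches the mRNA with U→T.
(b) The template strand is the reverse complement of the coding strand.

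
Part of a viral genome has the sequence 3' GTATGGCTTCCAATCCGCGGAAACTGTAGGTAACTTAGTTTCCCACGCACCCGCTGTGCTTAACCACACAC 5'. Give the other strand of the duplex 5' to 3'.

The strand is given 3'→5', so its complement runs 5'→3' in the same left-to-right order: pair each base A↔T, G↔C.

5'-CATACCGAAGGTTAGGCGCCTTTGACATCCATTGAATCAAAGGGTGCGTGGGCGACACGAATTGGTGTGTG-3'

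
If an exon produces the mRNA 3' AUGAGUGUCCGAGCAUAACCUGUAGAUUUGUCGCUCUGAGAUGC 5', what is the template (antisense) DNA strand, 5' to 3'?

5′-TACTCACAGGCTCGTATTGGACATCTAAACAGCGAGACTCTACG-3′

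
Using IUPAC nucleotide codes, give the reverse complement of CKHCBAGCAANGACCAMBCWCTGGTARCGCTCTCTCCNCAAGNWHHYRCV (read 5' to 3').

Standard pairs A↔T, G↔C; ambiguity codes pair R↔Y, M↔K, W↔W, B↔V, H↔D, N↔N. Complement (GMDGVTCGTTNCTGGTKVGWGACCATYGCGAGAGAGGNGTTCNWDDRYGB), then reverse for 5'→3'.

5'-BGYRDDWNCTTGNGGAGAGAGCGYTACCAGWGVKTGGTCNTTGCTVGDMG-3'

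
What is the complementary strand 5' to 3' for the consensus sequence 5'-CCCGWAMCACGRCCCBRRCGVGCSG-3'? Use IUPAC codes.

5'-CSGCBCGYYVGGGYCGTGKTWCGGG-3'

Standard pairs A↔T, G↔C; ambiguity codes pair R↔Y, M↔K, W↔W, S↔S, B↔V. Complement (GGGCWTKGTGCYGGGVYYGCBCGSC), then reverse for 5'→3'.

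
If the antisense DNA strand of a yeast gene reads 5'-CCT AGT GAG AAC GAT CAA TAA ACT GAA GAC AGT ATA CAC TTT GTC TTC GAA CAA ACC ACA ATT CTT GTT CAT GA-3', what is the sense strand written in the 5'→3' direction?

5'-TCATGAACAAGAATTGTGGTTTGTTCGAAGACAAAGTGTATACTGTCTTCAGTTTATTGATCGTTCTCACTAGG-3'

The coding strand is complementary and antiparallel to the template: take the complement (A↔T, G↔C) and reverse.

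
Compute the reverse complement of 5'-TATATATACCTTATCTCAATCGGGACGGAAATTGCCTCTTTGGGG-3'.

Complement each base (A↔T, G↔C): ATATATATGGAATAGAGTTAGCCCTGCCTTTAACGGAGAAACCCC. Then reverse.

5'-CCCCAAAGAGGCAATTTCCGTCCCGATTGAGATAAGGTATATATA-3'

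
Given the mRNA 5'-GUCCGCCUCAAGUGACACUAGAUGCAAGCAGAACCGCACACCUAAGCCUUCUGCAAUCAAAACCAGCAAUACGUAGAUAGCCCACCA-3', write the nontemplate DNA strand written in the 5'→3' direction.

The coding DNA strand has the same 5'→3' sequence as the mRNA with U replaced by T.

5'-GTCCGCCTCAAGTGACACTAGATGCAAGCAGAACCGCACACCTAAGCCTTCTGCAATCAAAACCAGCAATACGTAGATAGCCCACCA-3'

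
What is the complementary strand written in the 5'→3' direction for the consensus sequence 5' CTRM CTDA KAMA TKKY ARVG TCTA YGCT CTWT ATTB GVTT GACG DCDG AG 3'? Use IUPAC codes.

5′-CTCHGHCGTCAABCVAATAWAGAGCRTAGACBYTRMMATKTMTHAGKYAG-3′

Standard pairs A↔T, G↔C; ambiguity codes pair R↔Y, M↔K, W↔W, B↔V, D↔H. Complement (GAYKGAHTMTKTAMMRTYBCAGATRCGAGAWATAAVCBAACTGCHGHCTC), then reverse for 5'→3'.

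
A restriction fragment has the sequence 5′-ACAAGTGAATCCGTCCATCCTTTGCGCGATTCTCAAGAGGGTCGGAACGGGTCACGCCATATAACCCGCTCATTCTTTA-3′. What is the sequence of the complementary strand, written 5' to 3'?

5'-TAAAGAATGAGCGGGTTATATGGCGTGACCCGTTCCGACCCTCTTGAGAATCGCGCAAAGGATGGACGGATTCACTTGT-3'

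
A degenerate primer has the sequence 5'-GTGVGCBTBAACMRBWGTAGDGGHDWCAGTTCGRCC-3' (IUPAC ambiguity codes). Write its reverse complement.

Standard pairs A↔T, G↔C; ambiguity codes pair R↔Y, M↔K, W↔W, B↔V, D↔H. Complement (CACBCGVAVTTGKYVWCATCHCCDHWGTCAAGCYGG), then reverse for 5'→3'.

5'-GGYCGAACTGWHDCCHCTACWVYKGTTVAVGCBCAC-3'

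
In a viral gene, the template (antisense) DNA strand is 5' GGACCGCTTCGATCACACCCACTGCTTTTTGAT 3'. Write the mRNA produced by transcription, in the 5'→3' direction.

5'-AUCAAAAAGCAGUGGGUGUGAUCGAAGCGGUCC-3'

The mRNA has the sequence of the coding strand (reverse complement of the template) with T→U. Reverse complement of GGACCGCTTCGATCACACCCACTGCTTTTTGAT is ATCAAAAAGCAGTGGGTGTGATCGAAGCGGTCC; then T→U.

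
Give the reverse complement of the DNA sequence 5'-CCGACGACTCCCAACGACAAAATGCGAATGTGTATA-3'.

Complement each base (A↔T, G↔C): GGCTGCTGAGGGTTGCTGTTTTACGCTTACACATAT. Then reverse.

5'-TATACACATTCGCATTTTGTCGTTGGGAGTCGTCGG-3'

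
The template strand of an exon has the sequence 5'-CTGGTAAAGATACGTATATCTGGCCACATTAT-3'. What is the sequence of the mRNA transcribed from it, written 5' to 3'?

The mRNA has the sequence of the coding strand (reverse complement of the template) with T→U. Reverse complement of CTGGTAAAGATACGTATATCTGGCCACATTAT is ATAATGTGGCCAGATATACGTATCTTTACCAG; then T→U.

5′-AUAAUGUGGCCAGAUAUACGUAUCUUUACCAG-3′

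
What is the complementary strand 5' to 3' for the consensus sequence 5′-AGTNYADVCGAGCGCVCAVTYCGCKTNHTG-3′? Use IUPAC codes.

Standard pairs A↔T, G↔C; ambiguity codes pair Y↔R, K↔M, D↔H, V↔B, N↔N. Complement (TCANRTHBGCTCGCGBGTBARGCGMANDAC), then reverse for 5'→3'.

5'-CADNAMGCGRABTGBGCGCTCGBHTRNACT-3'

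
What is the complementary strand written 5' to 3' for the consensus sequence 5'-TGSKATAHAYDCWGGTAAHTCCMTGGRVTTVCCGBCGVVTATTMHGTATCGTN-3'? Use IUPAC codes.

Standard pairs A↔T, G↔C; ambiguity codes pair R↔Y, M↔K, W↔W, S↔S, B↔V, D↔H, N↔N. Complement (ACSMTATDTRHGWCCATTDAGGKACCYBAABGGCVGCBBATAAKDCATAGCAN), then reverse for 5'→3'.

5'-NACGATACDKAATABBCGVCGGBAABYCCAKGGADTTACCWGHRTDTATMSCA-3'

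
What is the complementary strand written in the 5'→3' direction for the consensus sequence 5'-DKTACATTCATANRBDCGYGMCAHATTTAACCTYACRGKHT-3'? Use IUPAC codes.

Standard pairs A↔T, G↔C; ambiguity codes pair R↔Y, M↔K, B↔V, D↔H, N↔N. Complement (HMATGTAAGTATNYVHGCRCKGTDTAAATTGGARTGYCMDA), then reverse for 5'→3'.

5'-ADMCYGTRAGGTTAAATDTGKCRCGHVYNTATGAATGTAMH-3'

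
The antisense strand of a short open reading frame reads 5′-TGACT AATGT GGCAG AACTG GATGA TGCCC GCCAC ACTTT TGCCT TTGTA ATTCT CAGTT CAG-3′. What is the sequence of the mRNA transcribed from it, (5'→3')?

The mRNA has the sequence of the coding strand (reverse complement of the template) with T→U. Reverse complement of TGACTAATGTGGCAGAACTGGATGATGCCCGCCACACTTTTGCCTTTGTAATTCTCAGTTCAG is CTGAACTGAGAATTACAAAGGCAAAAGTGTGGCGGGCATCATCCAGTTCTGCCACATTAGTCA; then T→U.

5'-CUGAACUGAGAAUUACAAAGGCAAAAGUGUGGCGGGCAUCAUCCAGUUCUGCCACAUUAGUCA-3'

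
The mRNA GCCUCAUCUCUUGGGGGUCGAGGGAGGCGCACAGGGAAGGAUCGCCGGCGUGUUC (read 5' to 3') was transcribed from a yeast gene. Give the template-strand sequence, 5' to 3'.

Replace U with T to get the coding DNA strand: GCCTCATCTCTTGGGGGTCGAGGGAGGCGCACAGGGAAGGATCGCCGGCGTGTTC. The template strand is its reverse complement (complement CGGAGTAGAGAACCCCCAGCTCCCTCCGCGTGTCCCTTCCTAGCGGCCGCACAAG, then reverse).

5′-GAACACGCCGGCGATCCTTCCCTGTGCGCCTCCCTCGACCCCCAAGAGATGAGGC-3′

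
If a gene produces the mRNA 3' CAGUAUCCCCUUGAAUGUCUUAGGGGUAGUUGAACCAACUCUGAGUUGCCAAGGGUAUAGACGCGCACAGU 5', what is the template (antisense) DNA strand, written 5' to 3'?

5'-GTCATAGGGGAACTTACAGAATCCCCATCAACTTGGTTGAGACTCAACGGTTCCCATATCTGCGCGTGTCA-3'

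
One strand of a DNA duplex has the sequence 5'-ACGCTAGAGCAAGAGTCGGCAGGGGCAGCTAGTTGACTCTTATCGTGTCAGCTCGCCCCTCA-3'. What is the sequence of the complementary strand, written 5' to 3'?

The complement of ACGCTAGAGCAAGAGTCGGCAGGGGCAGCTAGTTGACTCTTATCGTGTCAGCTCGCCCCTCA is TGCGATCTCGTTCTCAGCCGTCCCCGTCGATCAACTGAGAATAGCACAGTCGAGCGGGGAGT (A↔T, G↔C). DNA strands are antiparallel, so the complementary strand runs 3'→5'; reversing gives the 5'→3' form.

5'-TGAGGGGCGAGCTGACACGATAAGAGTCAACTAGCTGCCCCTGCCGACTCTTGCTCTAGCGT-3'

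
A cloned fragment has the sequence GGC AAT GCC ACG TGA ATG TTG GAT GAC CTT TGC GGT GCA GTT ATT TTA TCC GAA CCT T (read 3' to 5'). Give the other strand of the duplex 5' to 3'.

5'-CCGTTACGGTGCACTTACAACCTACTGGAAACGCCACGTCAATAAAATAGGCTTGGAA-3'

The strand is given 3'→5', so its complement runs 5'→3' in the same left-to-right order: pair each base A↔T, G↔C.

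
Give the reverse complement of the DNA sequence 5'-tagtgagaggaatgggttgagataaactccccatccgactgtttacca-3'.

Reading the sequence 3'→5' and pairing each base (A↔T, G↔C) gives the reverse complement directly.

5′-TGGTAAACAGTCGGATGGGGAGTTTATCTCAACCCATTCCTCTCACTA-3′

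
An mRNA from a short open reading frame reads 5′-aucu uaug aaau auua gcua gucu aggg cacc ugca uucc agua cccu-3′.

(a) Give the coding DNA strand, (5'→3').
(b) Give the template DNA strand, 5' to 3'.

(a) 5'-ATCTTATGAAATATTAGCTAGTCTAGGGCACCTGCATTCCAGTACCCT-3'
(b) 5′-AGGGTACTGGAATGCAGGTGCCCTAGACTAGCTAATATTTCATAAGAT-3′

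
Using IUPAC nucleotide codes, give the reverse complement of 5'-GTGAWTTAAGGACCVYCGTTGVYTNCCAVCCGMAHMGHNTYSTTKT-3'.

5′-AMAASRANDCKDTKCGGBTGGNARBCAACGRBGGTCCTTAAWTCAC-3′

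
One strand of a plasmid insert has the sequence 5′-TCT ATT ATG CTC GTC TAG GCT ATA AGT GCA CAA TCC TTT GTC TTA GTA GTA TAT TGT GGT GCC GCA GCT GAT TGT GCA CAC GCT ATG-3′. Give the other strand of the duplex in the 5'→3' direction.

The complement of TCTATTATGCTCGTCTAGGCTATAAGTGCACAATCCTTTGTCTTAGTAGTATATTGTGGTGCCGCAGCTGATTGTGCACACGCTATG is AGATAATACGAGCAGATCCGATATTCACGTGTTAGGAAACAGAATCATCATATAACACCACGGCGTCGACTAACACGTGTGCGATAC (A↔T, G↔C). DNA strands are antiparallel, so the complementary strand runs 3'→5'; reversing gives the 5'→3' form.

5'-CATAGCGTGTGCACAATCAGCTGCGGCACCACAATATACTACTAAGACAAAGGATTGTGCACTTATAGCCTAGACGAGCATAATAGA-3'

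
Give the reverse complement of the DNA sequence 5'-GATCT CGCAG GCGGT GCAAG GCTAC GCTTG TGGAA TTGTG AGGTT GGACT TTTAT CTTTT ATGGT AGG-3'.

5'-CCTACCATAAAAGATAAAAGTCCAACCTCACAATTCCACAAGCGTAGCCTTGCACCGCCTGCGAGATC-3'

Complement each base (A↔T, G↔C): CTAGAGCGTCCGCCACGTTCCGATGCGAACACCTTAACACTCCAACCTGAAAATAGAAAATACCATCC. Then reverse.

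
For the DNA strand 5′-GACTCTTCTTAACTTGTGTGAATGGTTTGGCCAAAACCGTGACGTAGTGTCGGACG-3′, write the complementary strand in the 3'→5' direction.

Base-pairing A↔T, G↔C gives the complement. The complementary strand is antiparallel, so paired with a 5'→3' strand it runs 3'→5'.

3'-CTGAGAAGAATTGAACACACTTACCAAACCGGTTTTGGCACTGCATCACAGCCTGC-5'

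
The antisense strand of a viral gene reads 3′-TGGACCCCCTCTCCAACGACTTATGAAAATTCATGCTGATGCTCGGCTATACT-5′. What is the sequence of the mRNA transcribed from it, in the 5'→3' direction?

Reading the template 3'→5' as shown, RNA polymerase pairs each base (A→U, T→A, G↔C) to build mRNA 5'→3' directly.

5′-ACCUGGGGGAGAGGUUGCUGAAUACUUUUAAGUACGACUACGAGCCGAUAUGA-3′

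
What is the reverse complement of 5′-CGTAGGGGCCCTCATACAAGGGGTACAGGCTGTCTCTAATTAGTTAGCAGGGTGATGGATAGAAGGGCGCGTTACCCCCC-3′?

Reading the sequence 3'→5' and pairing each base (A↔T, G↔C) gives the reverse complement directly.

5′-GGGGGGTAACGCGCCCTTCTATCCATCACCCTGCTAACTAATTAGAGACAGCCTGTACCCCTTGTATGAGGGCCCCTACG-3′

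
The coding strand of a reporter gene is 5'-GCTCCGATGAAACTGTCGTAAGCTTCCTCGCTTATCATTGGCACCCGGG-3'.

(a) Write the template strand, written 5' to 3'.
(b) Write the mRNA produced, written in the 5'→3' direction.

(a) 5'-CCCGGGTGCCAATGATAAGCGAGGAAGCTTACGACAGTTTCATCGGAGC-3'
(b) 5'-GCUCCGAUGAAACUGUCGUAAGCUUCCUCGCUUAUCAUUGGCACCCGGG-3'

(a) The template strand is the reverse complement of the coding strand: complement CGAGGCTACTTTGACAGCATTCGAAGGAGCGAATAGTAACCGTGGGCCC, then reverse.
(b) mRNA matches the coding strand with T→U.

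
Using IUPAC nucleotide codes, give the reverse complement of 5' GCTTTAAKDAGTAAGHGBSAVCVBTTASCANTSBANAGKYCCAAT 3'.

Standard pairs A↔T, G↔C; ambiguity codes pair Y↔R, K↔M, S↔S, B↔V, D↔H, N↔N. Complement (CGAAATTMHTCATTCDCVSTBGBVAATSGTNASVTNTCMRGGTTA), then reverse for 5'→3'.

5'-ATTGGRMCTNTVSANTGSTAAVBGBTSVCDCTTACTHMTTAAAGC-3'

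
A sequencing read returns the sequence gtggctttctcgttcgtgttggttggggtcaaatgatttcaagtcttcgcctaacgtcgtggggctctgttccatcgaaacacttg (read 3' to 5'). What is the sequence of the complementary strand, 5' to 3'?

5'-CACCGAAAGAGCAAGCACAACCAACCCCAGTTTACTAAAGTTCAGAAGCGGATTGCAGCACCCCGAGACAAGGTAGCTTTGTGAAC-3'

The strand is given 3'→5', so its complement runs 5'→3' in the same left-to-right order: pair each base A↔T, G↔C.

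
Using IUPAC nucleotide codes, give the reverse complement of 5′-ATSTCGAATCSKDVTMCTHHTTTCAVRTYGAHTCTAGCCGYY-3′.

5'-RRCGGCTAGADTCRAYBTGAAADDAGKABHMSGATTCGASAT-3'

Standard pairs A↔T, G↔C; ambiguity codes pair R↔Y, M↔K, S↔S, D↔H, V↔B. Complement (TASAGCTTAGSMHBAKGADDAAAGTBYARCTDAGATCGGCRR), then reverse for 5'→3'.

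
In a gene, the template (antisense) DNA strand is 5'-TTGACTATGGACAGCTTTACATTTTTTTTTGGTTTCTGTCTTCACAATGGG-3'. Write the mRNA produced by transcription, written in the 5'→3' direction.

The mRNA has the sequence of the coding strand (reverse complement of the template) with T→U. Reverse complement of TTGACTATGGACAGCTTTACATTTTTTTTTGGTTTCTGTCTTCACAATGGG is CCCATTGTGAAGACAGAAACCAAAAAAAAATGTAAAGCTGTCCATAGTCAA; then T→U.

5′-CCCAUUGUGAAGACAGAAACCAAAAAAAAAUGUAAAGCUGUCCAUAGUCAA-3′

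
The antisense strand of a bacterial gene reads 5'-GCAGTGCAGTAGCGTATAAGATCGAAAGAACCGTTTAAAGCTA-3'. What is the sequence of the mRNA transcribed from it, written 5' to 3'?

The mRNA has the sequence of the coding strand (reverse complement of the template) with T→U. Reverse complement of GCAGTGCAGTAGCGTATAAGATCGAAAGAACCGTTTAAAGCTA is TAGCTTTAAACGGTTCTTTCGATCTTATACGCTACTGCACTGC; then T→U.

5'-UAGCUUUAAACGGUUCUUUCGAUCUUAUACGCUACUGCACUGC-3'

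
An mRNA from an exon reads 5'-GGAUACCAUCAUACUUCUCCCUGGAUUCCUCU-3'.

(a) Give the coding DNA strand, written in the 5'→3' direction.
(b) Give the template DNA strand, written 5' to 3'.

(a) 5'-GGATACCATCATACTTCTCCCTGGATTCCTCT-3'
(b) 5'-AGAGGAATCCAGGGAGAAGTATGATGGTATCC-3'

(a) The coding strand matches the mRNA with U→T.
(b) The template strand is the reverse complement of the coding strand.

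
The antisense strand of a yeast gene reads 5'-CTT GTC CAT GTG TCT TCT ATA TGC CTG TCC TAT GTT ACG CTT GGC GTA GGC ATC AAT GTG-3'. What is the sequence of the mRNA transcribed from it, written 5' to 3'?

RNA polymerase reads the template 3'→5' and synthesizes mRNA 5'→3' by base-pairing (A→U, T→A, G↔C). The complement of the template is GAACAGGTACACAGAAGATATACGGACAGGATACAATGCGAACCGCATCCGTAGTTACAC; antiparallel, so 5'→3' the coding strand is CACATTGATGCCTACGCCAAGCGTAACATAGGACAGGCATATAGAAGACACATGGACAAG. Replace T with U for the mRNA.

5'-CACAUUGAUGCCUACGCCAAGCGUAACAUAGGACAGGCAUAUAGAAGACACAUGGACAAG-3'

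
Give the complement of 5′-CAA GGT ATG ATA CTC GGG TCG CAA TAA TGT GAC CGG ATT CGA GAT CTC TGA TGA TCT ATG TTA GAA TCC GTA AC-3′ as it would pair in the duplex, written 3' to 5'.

Base-pairing A↔T, G↔C gives the complement. The complementary strand is antiparallel, so paired with a 5'→3' strand it runs 3'→5'.

3'-GTTCCATACTATGAGCCCAGCGTTATTACACTGGCCTAAGCTCTAGAGACTACTAGATACAATCTTAGGCATTG-5'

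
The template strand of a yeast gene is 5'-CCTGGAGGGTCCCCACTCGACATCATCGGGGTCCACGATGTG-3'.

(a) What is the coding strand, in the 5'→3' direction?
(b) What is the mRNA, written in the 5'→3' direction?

(a) The coding strand is the reverse complement of the template: complement GGACCTCCCAGGGGTGAGCTGTAGTAGCCCCAGGTGCTACAC, then reverse.
(b) mRNA has the coding-strand sequence with T→U.

(a) 5'-CACATCGTGGACCCCGATGATGTCGAGTGGGGACCCTCCAGG-3'
(b) 5′-CACAUCGUGGACCCCGAUGAUGUCGAGUGGGGACCCUCCAGG-3′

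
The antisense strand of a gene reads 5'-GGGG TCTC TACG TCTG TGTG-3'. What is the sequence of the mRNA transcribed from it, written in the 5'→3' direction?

The mRNA has the sequence of the coding strand (reverse complement of the template) with T→U. Reverse complement of GGGGTCTCTACGTCTGTGTG is CACACAGACGTAGAGACCCC; then T→U.

5′-CACACAGACGUAGAGACCCC-3′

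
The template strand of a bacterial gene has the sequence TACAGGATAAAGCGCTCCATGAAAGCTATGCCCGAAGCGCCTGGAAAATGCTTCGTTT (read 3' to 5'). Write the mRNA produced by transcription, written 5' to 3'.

5'-AUGUCCUAUUUCGCGAGGUACUUUCGAUACGGGCUUCGCGGACCUUUUACGAAGCAAA-3'

Reading the template 3'→5' as shown, RNA polymerase pairs each base (A→U, T→A, G↔C) to build mRNA 5'→3' directly.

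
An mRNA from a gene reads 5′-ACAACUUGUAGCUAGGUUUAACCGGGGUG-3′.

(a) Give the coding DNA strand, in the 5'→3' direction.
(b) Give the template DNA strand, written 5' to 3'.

(a) 5′-ACAACTTGTAGCTAGGTTTAACCGGGGTG-3′
(b) 5'-CACCCCGGTTAAACCTAGCTACAAGTTGT-3'

(a) The coding strand matches the mRNA with U→T.
(b) The template strand is the reverse complement of the coding strand.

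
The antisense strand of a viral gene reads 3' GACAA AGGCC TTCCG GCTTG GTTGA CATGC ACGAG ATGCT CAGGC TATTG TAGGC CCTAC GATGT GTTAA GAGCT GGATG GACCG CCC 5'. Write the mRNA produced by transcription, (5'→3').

5'-CUGUUUCCGGAAGGCCGAACCAACUGUACGUGCUCUACGAGUCCGAUAACAUCCGGGAUGCUACACAAUUCUCGACCUACCUGGCGGG-3'

Reading the template 3'→5' as shown, RNA polymerase pairs each base (A→U, T→A, G↔C) to build mRNA 5'→3' directly.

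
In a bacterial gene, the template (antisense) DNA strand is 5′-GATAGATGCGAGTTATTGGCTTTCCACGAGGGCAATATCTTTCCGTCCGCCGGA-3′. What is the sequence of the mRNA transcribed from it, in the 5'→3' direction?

5'-UCCGGCGGACGGAAAGAUAUUGCCCUCGUGGAAAGCCAAUAACUCGCAUCUAUC-3'

The mRNA has the sequence of the coding strand (reverse complement of the template) with T→U. Reverse complement of GATAGATGCGAGTTATTGGCTTTCCACGAGGGCAATATCTTTCCGTCCGCCGGA is TCCGGCGGACGGAAAGATATTGCCCTCGTGGAAAGCCAATAACTCGCATCTATC; then T→U.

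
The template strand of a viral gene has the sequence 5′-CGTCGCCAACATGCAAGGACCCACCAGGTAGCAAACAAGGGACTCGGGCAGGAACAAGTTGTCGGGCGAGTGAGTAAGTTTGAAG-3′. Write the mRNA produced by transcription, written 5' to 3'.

5'-CUUCAAACUUACUCACUCGCCCGACAACUUGUUCCUGCCCGAGUCCCUUGUUUGCUACCUGGUGGGUCCUUGCAUGUUGGCGACG-3'

RNA polymerase reads the template 3'→5' and synthesizes mRNA 5'→3' by base-pairing (A→U, T→A, G↔C). The complement of the template is GCAGCGGTTGTACGTTCCTGGGTGGTCCATCGTTTGTTCCCTGAGCCCGTCCTTGTTCAACAGCCCGCTCACTCATTCAAACTTC; antiparallel, so 5'→3' the coding strand is CTTCAAACTTACTCACTCGCCCGACAACTTGTTCCTGCCCGAGTCCCTTGTTTGCTACCTGGTGGGTCCTTGCATGTTGGCGACG. Replace T with U for the mRNA.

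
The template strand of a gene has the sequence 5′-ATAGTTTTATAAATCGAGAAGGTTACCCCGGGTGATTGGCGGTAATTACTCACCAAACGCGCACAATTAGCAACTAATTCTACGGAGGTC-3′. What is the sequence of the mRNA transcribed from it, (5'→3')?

5'-GACCUCCGUAGAAUUAGUUGCUAAUUGUGCGCGUUUGGUGAGUAAUUACCGCCAAUCACCCGGGGUAACCUUCUCGAUUUAUAAAACUAU-3'

The mRNA has the sequence of the coding strand (reverse complement of the template) with T→U. Reverse complement of ATAGTTTTATAAATCGAGAAGGTTACCCCGGGTGATTGGCGGTAATTACTCACCAAACGCGCACAATTAGCAACTAATTCTACGGAGGTC is GACCTCCGTAGAATTAGTTGCTAATTGTGCGCGTTTGGTGAGTAATTACCGCCAATCACCCGGGGTAACCTTCTCGATTTATAAAACTAT; then T→U.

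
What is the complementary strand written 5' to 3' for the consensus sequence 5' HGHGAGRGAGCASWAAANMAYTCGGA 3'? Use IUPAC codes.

5'-TCCGARTKNTTTWSTGCTCYCTCDCD-3'

Standard pairs A↔T, G↔C; ambiguity codes pair R↔Y, M↔K, W↔W, S↔S, H↔D, N↔N. Complement (DCDCTCYCTCGTSWTTTNKTRAGCCT), then reverse for 5'→3'.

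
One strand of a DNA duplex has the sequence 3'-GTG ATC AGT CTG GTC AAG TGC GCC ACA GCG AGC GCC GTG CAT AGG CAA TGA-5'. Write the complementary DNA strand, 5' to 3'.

The strand is given 3'→5', so its complement runs 5'→3' in the same left-to-right order: pair each base A↔T, G↔C.

5'-CACTAGTCAGACCAGTTCACGCGGTGTCGCTCGCGGCACGTATCCGTTACT-3'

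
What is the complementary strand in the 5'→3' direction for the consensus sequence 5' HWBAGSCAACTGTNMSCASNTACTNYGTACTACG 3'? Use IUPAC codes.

5'-CGTAGTACRNAGTANSTGSKNACAGTTGSCTVWD-3'

Standard pairs A↔T, G↔C; ambiguity codes pair Y↔R, M↔K, W↔W, S↔S, B↔V, H↔D, N↔N. Complement (DWVTCSGTTGACANKSGTSNATGANRCATGATGC), then reverse for 5'→3'.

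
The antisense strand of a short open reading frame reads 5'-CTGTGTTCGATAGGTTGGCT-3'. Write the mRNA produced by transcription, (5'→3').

RNA polymerase reads the template 3'→5' and synthesizes mRNA 5'→3' by base-pairing (A→U, T→A, G↔C). The complement of the template is GACACAAGCTATCCAACCGA; antiparallel, so 5'→3' the coding strand is AGCCAACCTATCGAACACAG. Replace T with U for the mRNA.

5'-AGCCAACCUAUCGAACACAG-3'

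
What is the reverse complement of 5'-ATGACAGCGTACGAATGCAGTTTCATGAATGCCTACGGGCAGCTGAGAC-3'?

Complement each base (A↔T, G↔C): TACTGTCGCATGCTTACGTCAAAGTACTTACGGATGCCCGTCGACTCTG. Then reverse.

5'-GTCTCAGCTGCCCGTAGGCATTCATGAAACTGCATTCGTACGCTGTCAT-3'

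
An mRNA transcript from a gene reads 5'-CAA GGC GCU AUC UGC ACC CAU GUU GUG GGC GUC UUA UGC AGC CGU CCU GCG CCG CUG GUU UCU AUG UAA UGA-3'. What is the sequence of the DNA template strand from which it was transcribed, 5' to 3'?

5'-TCATTACATAGAAACCAGCGGCGCAGGACGGCTGCATAAGACGCCCACAACATGGGTGCAGATAGCGCCTTG-3'

Replace U with T to get the coding DNA strand: CAAGGCGCTATCTGCACCCATGTTGTGGGCGTCTTATGCAGCCGTCCTGCGCCGCTGGTTTCTATGTAATGA. The template strand is its reverse complement (complement GTTCCGCGATAGACGTGGGTACAACACCCGCAGAATACGTCGGCAGGACGCGGCGACCAAAGATACATTACT, then reverse).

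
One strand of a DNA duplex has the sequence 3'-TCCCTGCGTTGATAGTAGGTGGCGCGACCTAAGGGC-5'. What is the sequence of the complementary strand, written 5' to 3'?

The strand is given 3'→5', so its complement runs 5'→3' in the same left-to-right order: pair each base A↔T, G↔C.

5'-AGGGACGCAACTATCATCCACCGCGCTGGATTCCCG-3'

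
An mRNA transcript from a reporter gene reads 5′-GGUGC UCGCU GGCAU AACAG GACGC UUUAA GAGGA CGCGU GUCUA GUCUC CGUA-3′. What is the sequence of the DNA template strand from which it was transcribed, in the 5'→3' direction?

Replace U with T to get the coding DNA strand: GGTGCTCGCTGGCATAACAGGACGCTTTAAGAGGACGCGTGTCTAGTCTCCGTA. The template strand is its reverse complement (complement CCACGAGCGACCGTATTGTCCTGCGAAATTCTCCTGCGCACAGATCAGAGGCAT, then reverse).

5'-TACGGAGACTAGACACGCGTCCTCTTAAAGCGTCCTGTTATGCCAGCGAGCACC-3'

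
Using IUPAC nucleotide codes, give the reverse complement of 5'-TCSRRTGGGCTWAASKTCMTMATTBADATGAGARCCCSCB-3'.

Standard pairs A↔T, G↔C; ambiguity codes pair R↔Y, M↔K, W↔W, S↔S, B↔V, D↔H. Complement (AGSYYACCCGAWTTSMAGKAKTAAVTHTACTCTYGGGSGV), then reverse for 5'→3'.

5'-VGSGGGYTCTCATHTVAATKAKGAMSTTWAGCCCAYYSGA-3'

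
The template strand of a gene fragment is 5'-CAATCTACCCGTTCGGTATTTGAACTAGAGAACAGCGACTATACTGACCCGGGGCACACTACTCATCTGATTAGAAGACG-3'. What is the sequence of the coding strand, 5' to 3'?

5'-CGTCTTCTAATCAGATGAGTAGTGTGCCCCGGGTCAGTATAGTCGCTGTTCTCTAGTTCAAATACCGAACGGGTAGATTG-3'

The coding strand is complementary and antiparallel to the template: take the complement (A↔T, G↔C) and reverse.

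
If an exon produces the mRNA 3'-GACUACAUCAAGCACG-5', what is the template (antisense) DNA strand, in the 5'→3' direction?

5'-CTGATGTAGTTCGTGC-3'

Written 5'→3' the mRNA is GCACGAACUACAUCAG, so the coding DNA strand is GCACGAACTACATCAG. The template is its reverse complement.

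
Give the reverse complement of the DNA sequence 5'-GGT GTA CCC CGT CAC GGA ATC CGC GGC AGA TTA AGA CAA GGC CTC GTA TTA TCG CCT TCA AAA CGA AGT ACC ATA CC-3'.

5'-GGTATGGTACTTCGTTTTGAAGGCGATAATACGAGGCCTTGTCTTAATCTGCCGCGGATTCCGTGACGGGGTACACC-3'

Reading the sequence 3'→5' and pairing each base (A↔T, G↔C) gives the reverse complement directly.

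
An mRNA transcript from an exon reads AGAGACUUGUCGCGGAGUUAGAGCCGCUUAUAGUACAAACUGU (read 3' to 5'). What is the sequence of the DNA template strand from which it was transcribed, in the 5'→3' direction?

Written 5'→3' the mRNA is UGUCAAACAUGAUAUUCGCCGAGAUUGAGGCGCUGUUCAGAGA, so the coding DNA strand is TGTCAAACATGATATTCGCCGAGATTGAGGCGCTGTTCAGAGA. The template is its reverse complement.

5′-TCTCTGAACAGCGCCTCAATCTCGGCGAATATCATGTTTGACA-3′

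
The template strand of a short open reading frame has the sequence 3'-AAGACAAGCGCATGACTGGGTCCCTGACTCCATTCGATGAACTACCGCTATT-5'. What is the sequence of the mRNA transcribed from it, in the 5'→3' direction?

Reading the template 3'→5' as shown, RNA polymerase pairs each base (A→U, T→A, G↔C) to build mRNA 5'→3' directly.

5'-UUCUGUUCGCGUACUGACCCAGGGACUGAGGUAAGCUACUUGAUGGCGAUAA-3'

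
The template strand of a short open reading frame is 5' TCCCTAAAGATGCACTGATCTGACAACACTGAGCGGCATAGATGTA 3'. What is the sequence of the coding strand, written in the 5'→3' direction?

5′-TACATCTATGCCGCTCAGTGTTGTCAGATCAGTGCATCTTTAGGGA-3′

The coding strand is complementary and antiparallel to the template: take the complement (A↔T, G↔C) and reverse.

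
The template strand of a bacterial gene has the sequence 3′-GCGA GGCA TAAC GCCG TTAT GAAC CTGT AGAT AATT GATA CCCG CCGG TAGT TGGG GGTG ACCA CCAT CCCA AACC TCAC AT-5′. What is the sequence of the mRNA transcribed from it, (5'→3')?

5'-CGCUCCGUAUUGCGGCAAUACUUGGACAUCUAUUAACUAUGGGCGGCCAUCAACCCCCACUGGUGGUAGGGUUUGGAGUGUA-3'

Reading the template 3'→5' as shown, RNA polymerase pairs each base (A→U, T→A, G↔C) to build mRNA 5'→3' directly.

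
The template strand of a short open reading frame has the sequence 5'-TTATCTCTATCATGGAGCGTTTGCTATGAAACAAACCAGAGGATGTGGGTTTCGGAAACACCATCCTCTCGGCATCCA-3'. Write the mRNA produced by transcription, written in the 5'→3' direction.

RNA polymerase reads the template 3'→5' and synthesizes mRNA 5'→3' by base-pairing (A→U, T→A, G↔C). The complement of the template is AATAGAGATAGTACCTCGCAAACGATACTTTGTTTGGTCTCCTACACCCAAAGCCTTTGTGGTAGGAGAGCCGTAGGT; antiparallel, so 5'→3' the coding strand is TGGATGCCGAGAGGATGGTGTTTCCGAAACCCACATCCTCTGGTTTGTTTCATAGCAAACGCTCCATGATAGAGATAA. Replace T with U for the mRNA.

5'-UGGAUGCCGAGAGGAUGGUGUUUCCGAAACCCACAUCCUCUGGUUUGUUUCAUAGCAAACGCUCCAUGAUAGAGAUAA-3'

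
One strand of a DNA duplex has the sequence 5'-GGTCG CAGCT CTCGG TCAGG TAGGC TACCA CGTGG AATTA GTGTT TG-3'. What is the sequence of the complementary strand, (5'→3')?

5'-CAAACACTAATTCCACGTGGTAGCCTACCTGACCGAGAGCTGCGACC-3'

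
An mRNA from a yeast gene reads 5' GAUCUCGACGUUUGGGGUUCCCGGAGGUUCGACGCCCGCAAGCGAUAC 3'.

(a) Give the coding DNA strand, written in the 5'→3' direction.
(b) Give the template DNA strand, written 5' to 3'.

(a) 5'-GATCTCGACGTTTGGGGTTCCCGGAGGTTCGACGCCCGCAAGCGATAC-3'
(b) 5'-GTATCGCTTGCGGGCGTCGAACCTCCGGGAACCCCAAACGTCGAGATC-3'

(a) The coding strand matches the mRNA with U→T.
(b) The template strand is the reverse complement of the coding strand.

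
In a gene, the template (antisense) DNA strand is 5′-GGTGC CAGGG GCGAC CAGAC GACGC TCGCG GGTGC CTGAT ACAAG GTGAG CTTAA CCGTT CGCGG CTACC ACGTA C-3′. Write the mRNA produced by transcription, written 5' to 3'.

5'-GUACGUGGUAGCCGCGAACGGUUAAGCUCACCUUGUAUCAGGCACCCGCGAGCGUCGUCUGGUCGCCCCUGGCACC-3'

RNA polymerase reads the template 3'→5' and synthesizes mRNA 5'→3' by base-pairing (A→U, T→A, G↔C). The complement of the template is CCACGGTCCCCGCTGGTCTGCTGCGAGCGCCCACGGACTATGTTCCACTCGAATTGGCAAGCGCCGATGGTGCATG; antiparallel, so 5'→3' the coding strand is GTACGTGGTAGCCGCGAACGGTTAAGCTCACCTTGTATCAGGCACCCGCGAGCGTCGTCTGGTCGCCCCTGGCACC. Replace T with U for the mRNA.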